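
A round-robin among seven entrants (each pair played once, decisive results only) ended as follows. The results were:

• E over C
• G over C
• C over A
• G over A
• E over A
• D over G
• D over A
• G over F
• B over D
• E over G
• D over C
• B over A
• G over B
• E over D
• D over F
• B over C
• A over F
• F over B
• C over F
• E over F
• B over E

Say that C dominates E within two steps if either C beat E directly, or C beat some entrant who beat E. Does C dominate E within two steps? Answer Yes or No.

No

C did not beat E directly.
C beat A, F, but each of them lost to E. No two-step path.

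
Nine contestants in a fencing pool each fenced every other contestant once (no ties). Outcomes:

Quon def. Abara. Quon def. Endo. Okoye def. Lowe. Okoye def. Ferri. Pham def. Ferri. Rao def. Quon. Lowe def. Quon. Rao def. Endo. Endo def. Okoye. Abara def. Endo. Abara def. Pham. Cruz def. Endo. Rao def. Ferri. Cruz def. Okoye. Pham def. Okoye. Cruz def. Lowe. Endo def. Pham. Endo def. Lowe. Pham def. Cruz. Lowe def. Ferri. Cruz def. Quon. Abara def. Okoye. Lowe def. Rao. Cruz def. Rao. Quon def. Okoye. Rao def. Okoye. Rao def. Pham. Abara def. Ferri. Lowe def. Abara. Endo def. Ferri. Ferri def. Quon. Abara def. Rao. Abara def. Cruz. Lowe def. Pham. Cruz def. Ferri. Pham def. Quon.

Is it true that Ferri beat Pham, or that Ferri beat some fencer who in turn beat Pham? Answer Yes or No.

No

Ferri did not beat Pham directly.
Ferri beat Quon, but each of them lost to Pham. No two-step path.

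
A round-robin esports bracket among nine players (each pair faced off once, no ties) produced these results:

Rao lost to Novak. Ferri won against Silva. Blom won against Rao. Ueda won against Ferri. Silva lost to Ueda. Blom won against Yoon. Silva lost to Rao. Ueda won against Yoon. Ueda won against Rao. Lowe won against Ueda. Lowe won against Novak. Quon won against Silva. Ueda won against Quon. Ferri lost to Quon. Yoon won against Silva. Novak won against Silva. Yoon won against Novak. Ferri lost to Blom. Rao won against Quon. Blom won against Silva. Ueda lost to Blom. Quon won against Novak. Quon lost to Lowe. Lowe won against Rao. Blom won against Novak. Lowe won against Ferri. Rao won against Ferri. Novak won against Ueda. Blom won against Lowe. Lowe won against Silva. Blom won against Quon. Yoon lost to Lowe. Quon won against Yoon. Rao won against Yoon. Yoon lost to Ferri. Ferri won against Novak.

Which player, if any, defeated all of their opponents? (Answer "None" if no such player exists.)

Blom has 8 wins out of 8 opponents — a perfect record.

Blom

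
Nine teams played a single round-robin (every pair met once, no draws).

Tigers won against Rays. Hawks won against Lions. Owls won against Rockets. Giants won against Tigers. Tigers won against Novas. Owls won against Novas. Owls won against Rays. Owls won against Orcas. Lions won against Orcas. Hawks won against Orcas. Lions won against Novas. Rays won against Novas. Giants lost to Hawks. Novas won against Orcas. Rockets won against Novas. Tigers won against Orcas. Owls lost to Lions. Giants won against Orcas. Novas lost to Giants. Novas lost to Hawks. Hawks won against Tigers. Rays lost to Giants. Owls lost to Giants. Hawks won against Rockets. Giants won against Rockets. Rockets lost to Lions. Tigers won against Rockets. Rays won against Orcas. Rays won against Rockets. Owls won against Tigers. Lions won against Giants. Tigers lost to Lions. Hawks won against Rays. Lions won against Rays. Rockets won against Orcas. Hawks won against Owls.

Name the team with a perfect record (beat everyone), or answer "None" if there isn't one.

Hawks

Hawks has 8 wins out of 8 opponents — a perfect record.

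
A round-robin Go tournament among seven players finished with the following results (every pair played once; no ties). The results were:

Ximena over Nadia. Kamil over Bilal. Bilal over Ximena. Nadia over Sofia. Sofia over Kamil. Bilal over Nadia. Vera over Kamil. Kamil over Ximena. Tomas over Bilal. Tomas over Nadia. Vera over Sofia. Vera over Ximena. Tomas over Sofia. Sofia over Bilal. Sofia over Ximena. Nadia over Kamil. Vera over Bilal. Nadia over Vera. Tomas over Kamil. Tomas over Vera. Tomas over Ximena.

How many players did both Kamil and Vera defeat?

Kamil beat: Bilal, Ximena.
Vera beat: Bilal, Sofia, Ximena, Kamil.
Both beat: Bilal, Ximena — 2.

2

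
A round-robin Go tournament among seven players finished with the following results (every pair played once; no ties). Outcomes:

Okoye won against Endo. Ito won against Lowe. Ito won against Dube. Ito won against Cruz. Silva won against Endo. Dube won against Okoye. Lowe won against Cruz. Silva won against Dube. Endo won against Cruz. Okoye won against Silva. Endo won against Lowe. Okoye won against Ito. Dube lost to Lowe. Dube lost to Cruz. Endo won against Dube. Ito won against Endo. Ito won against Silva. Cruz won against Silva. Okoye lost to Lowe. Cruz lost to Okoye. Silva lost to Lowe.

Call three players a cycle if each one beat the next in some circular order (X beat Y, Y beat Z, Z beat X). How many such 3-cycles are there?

Win totals: Okoye 4, Silva 2, Lowe 4, Ito 5, Endo 3, Cruz 2, Dube 1.
A player with w wins dominates both others in C(w,2) triples; summing gives 6 + 1 + 6 + 10 + 3 + 1 + 0 = 27 transitive triples.
Total triples C(7,3) = 35, so cyclic triples = 35 − 27 = 8.

8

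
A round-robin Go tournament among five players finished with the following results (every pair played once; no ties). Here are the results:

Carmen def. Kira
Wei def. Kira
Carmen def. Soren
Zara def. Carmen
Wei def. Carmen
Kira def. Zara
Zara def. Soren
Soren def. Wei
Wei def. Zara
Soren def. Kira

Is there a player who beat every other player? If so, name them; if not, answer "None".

None

Highest win total is Wei with 3 (out of 4 possible).
Wei lost to Soren, so no player went undefeated.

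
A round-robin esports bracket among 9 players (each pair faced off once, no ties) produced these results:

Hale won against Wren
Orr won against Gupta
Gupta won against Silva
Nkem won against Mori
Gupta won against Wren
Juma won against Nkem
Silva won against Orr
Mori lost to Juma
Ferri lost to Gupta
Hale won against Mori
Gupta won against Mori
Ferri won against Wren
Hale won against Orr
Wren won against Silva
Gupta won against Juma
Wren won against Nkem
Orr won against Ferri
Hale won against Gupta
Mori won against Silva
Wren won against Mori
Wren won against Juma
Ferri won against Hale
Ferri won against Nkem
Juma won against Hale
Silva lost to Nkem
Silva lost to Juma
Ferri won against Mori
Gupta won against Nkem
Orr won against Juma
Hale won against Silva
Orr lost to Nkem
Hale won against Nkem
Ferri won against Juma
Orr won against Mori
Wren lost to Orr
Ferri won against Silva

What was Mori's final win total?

1

Mori's results: beat Silva; lost to Wren, Juma, Ferri, Nkem, Hale, Gupta, Orr.
That is 1 win.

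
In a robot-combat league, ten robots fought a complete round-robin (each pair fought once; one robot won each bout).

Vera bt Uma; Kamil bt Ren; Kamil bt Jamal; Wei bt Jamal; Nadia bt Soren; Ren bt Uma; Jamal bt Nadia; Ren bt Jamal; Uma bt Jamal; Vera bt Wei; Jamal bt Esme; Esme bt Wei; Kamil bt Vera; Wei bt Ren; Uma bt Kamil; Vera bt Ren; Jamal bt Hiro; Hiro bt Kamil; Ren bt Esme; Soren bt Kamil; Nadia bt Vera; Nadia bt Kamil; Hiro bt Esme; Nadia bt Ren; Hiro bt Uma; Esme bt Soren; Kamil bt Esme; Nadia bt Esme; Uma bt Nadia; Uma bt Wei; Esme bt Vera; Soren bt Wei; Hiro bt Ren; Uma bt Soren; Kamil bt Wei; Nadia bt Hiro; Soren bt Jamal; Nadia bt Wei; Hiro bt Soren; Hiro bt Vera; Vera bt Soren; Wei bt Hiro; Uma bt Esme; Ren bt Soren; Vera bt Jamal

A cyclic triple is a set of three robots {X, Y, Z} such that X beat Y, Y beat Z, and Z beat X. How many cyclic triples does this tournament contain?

31

Win totals: Kamil 5, Jamal 3, Ren 4, Hiro 6, Uma 6, Nadia 7, Soren 3, Esme 3, Vera 5, Wei 3.
A robot with w wins dominates both others in C(w,2) triples; summing gives 10 + 3 + 6 + 15 + 15 + 21 + 3 + 3 + 10 + 3 = 89 transitive triples.
Total triples C(10,3) = 120, so cyclic triples = 120 − 89 = 31.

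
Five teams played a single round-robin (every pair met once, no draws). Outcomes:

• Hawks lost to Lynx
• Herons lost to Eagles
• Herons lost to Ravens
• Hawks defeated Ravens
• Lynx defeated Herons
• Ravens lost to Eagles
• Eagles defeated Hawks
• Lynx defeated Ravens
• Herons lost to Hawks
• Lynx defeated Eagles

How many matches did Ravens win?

1

Ravens' results: beat Herons; lost to Eagles, Hawks, Lynx.
That is 1 win.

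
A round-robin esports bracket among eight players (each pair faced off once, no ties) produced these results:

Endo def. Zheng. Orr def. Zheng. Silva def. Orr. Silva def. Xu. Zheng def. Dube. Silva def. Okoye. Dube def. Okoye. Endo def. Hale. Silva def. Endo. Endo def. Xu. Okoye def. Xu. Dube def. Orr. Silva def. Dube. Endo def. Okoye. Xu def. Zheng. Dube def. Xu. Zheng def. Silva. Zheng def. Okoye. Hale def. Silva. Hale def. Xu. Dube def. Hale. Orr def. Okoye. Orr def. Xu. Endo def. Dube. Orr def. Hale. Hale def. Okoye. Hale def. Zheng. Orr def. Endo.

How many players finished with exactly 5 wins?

3

Win totals: Okoye 1, Silva 5, Zheng 3, Endo 5, Xu 1, Orr 5, Dube 4, Hale 4.
Exactly 5: Silva, Endo, Orr — 3 players.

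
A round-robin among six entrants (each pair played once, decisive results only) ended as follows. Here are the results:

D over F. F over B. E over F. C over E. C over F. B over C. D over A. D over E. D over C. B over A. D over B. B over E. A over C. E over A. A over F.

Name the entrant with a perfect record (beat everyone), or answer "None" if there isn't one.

D

D has 5 wins out of 5 opponents — a perfect record.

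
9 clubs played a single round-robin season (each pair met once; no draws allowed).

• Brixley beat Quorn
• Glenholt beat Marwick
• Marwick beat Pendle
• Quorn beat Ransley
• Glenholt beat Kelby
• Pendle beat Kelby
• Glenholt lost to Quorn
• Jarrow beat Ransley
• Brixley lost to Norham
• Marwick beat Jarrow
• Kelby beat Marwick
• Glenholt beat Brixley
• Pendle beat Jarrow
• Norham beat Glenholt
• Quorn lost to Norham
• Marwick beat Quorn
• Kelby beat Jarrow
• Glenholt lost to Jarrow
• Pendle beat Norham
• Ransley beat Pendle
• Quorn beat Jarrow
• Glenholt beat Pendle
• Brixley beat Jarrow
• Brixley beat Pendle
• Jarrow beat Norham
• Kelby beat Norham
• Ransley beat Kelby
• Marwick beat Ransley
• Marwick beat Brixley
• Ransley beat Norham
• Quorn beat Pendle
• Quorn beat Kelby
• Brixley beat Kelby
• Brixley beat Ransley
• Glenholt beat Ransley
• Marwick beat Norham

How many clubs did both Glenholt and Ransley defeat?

2

Glenholt beat: Pendle, Brixley, Marwick, Ransley, Kelby.
Ransley beat: Pendle, Norham, Kelby.
Both beat: Pendle, Kelby — 2.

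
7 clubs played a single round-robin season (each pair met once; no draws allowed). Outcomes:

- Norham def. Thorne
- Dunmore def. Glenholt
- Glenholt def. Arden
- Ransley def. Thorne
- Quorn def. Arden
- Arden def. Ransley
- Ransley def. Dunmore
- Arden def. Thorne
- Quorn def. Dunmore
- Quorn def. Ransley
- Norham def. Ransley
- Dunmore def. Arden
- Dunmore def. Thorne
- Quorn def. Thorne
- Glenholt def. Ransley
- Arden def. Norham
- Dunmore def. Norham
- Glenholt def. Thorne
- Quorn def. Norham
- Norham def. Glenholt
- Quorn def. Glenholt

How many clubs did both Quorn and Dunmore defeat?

Quorn beat: Norham, Ransley, Dunmore, Glenholt, Arden, Thorne.
Dunmore beat: Norham, Glenholt, Arden, Thorne.
Both beat: Norham, Glenholt, Arden, Thorne — 4.

4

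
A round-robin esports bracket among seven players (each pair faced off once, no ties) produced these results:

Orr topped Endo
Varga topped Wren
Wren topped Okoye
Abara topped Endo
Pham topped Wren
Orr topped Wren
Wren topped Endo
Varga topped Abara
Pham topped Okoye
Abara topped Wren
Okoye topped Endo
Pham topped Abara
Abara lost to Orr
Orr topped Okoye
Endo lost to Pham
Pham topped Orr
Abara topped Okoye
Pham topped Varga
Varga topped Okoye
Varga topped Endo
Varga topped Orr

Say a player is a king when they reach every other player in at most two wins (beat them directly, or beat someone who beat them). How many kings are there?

Wren cannot reach Abara, Varga, Pham, Orr in two steps.
Abara cannot reach Varga, Pham, Orr in two steps.
Varga cannot reach Pham in two steps.
Endo cannot reach Wren, Abara, Varga, Pham, Orr, Okoye in two steps.
Pham reaches everyone (king).
Orr cannot reach Varga, Pham in two steps.
Okoye cannot reach Wren, Abara, Varga, Pham, Orr in two steps.
Kings: Pham — 1.

1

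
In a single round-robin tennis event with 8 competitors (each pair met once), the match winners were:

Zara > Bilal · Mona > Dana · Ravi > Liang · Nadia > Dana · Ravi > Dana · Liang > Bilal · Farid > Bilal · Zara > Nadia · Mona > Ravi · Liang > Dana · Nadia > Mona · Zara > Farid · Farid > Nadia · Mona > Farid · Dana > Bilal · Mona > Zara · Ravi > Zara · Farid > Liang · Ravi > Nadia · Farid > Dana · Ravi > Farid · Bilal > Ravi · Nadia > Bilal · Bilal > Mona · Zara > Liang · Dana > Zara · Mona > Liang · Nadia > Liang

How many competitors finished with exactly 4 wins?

Win totals: Dana 2, Ravi 5, Nadia 4, Mona 5, Liang 2, Bilal 2, Zara 4, Farid 4.
Exactly 4: Nadia, Zara, Farid — 3 competitors.

3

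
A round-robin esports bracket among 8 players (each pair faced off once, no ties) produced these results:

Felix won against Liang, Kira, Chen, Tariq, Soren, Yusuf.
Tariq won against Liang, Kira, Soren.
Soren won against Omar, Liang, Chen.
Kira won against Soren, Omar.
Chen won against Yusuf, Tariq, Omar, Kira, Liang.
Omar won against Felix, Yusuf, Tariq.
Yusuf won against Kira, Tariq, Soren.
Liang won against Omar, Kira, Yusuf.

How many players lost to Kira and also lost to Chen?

1

Kira beat: Soren, Omar.
Chen beat: Yusuf, Kira, Tariq, Liang, Omar.
Both beat: Omar — 1.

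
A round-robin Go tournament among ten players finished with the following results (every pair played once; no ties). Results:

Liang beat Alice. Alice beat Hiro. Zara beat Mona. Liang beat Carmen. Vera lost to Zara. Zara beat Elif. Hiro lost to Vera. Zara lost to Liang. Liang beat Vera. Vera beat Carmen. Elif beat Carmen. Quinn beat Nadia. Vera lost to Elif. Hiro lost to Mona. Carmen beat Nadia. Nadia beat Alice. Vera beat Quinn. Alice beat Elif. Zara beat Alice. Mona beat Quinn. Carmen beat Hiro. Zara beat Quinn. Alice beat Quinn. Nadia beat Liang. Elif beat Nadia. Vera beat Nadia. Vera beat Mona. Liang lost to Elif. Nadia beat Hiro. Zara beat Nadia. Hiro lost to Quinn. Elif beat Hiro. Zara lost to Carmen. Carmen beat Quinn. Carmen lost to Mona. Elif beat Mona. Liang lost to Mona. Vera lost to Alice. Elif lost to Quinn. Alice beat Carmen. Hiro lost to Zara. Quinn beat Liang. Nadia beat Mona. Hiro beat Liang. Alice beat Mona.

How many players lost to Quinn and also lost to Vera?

2

Quinn beat: Hiro, Nadia, Elif, Liang.
Vera beat: Hiro, Nadia, Quinn, Carmen, Mona.
Both beat: Hiro, Nadia — 2.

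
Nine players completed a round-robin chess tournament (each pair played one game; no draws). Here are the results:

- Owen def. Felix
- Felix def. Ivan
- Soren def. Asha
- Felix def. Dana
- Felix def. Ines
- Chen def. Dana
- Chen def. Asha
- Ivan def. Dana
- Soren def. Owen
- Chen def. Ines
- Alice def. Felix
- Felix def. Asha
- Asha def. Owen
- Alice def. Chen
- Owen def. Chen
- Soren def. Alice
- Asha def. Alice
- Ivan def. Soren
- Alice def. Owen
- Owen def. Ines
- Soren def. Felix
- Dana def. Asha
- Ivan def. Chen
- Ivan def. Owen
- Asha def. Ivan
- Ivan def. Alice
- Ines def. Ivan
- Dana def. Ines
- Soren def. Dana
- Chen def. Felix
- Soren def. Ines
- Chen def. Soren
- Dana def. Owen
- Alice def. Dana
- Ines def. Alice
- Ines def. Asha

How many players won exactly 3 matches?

4

Win totals: Soren 6, Owen 3, Chen 5, Asha 3, Dana 3, Felix 4, Ines 3, Ivan 5, Alice 4.
Exactly 3: Owen, Asha, Dana, Ines — 4 players.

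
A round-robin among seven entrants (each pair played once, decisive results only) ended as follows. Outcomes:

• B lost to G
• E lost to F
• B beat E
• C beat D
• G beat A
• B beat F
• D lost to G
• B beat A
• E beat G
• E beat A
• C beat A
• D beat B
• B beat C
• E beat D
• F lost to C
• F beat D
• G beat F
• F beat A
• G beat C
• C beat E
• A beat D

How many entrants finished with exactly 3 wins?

Win totals: A 1, B 4, C 4, D 1, E 3, F 3, G 5.
Exactly 3: E, F — 2 entrants.

2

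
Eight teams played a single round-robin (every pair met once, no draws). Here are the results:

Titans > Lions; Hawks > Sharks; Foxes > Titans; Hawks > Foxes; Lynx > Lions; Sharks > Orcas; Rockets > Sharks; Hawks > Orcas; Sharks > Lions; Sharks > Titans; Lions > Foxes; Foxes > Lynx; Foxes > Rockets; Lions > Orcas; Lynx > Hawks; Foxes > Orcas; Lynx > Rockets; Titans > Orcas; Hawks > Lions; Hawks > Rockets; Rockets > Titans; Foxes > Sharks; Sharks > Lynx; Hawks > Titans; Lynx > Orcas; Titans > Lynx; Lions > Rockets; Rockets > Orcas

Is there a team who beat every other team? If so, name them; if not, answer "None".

None

Highest win total is Hawks with 6 (out of 7 possible).
Hawks lost to Lynx, so no team went undefeated.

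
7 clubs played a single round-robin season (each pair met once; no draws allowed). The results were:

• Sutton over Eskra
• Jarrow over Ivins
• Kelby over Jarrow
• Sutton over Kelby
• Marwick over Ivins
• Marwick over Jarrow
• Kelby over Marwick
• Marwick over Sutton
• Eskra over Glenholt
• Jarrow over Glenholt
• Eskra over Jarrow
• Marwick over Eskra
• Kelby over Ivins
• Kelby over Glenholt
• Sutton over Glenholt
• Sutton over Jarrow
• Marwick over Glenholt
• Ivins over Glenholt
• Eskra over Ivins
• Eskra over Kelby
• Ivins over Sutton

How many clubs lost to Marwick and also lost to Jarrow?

2

Marwick beat: Ivins, Sutton, Eskra, Jarrow, Glenholt.
Jarrow beat: Ivins, Glenholt.
Both beat: Ivins, Glenholt — 2.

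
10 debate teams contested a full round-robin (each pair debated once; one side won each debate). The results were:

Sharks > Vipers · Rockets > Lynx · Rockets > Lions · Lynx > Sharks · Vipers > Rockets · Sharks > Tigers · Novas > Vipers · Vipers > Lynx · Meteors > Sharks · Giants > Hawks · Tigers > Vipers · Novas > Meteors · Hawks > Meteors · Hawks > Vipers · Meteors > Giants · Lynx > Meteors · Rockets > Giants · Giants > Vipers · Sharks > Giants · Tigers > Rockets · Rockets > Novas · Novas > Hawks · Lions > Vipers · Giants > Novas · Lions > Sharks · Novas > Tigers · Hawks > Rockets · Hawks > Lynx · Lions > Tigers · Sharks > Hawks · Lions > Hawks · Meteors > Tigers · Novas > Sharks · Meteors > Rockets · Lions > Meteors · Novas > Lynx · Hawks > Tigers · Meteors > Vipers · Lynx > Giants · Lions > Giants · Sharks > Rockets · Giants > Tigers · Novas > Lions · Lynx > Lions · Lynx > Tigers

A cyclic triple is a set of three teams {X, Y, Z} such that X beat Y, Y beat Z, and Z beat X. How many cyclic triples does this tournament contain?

30

Win totals: Novas 7, Lions 6, Meteors 5, Sharks 5, Rockets 4, Giants 4, Vipers 2, Hawks 5, Tigers 2, Lynx 5.
A team with w wins dominates both others in C(w,2) triples; summing gives 21 + 15 + 10 + 10 + 6 + 6 + 1 + 10 + 1 + 10 = 90 transitive triples.
Total triples C(10,3) = 120, so cyclic triples = 120 − 90 = 30.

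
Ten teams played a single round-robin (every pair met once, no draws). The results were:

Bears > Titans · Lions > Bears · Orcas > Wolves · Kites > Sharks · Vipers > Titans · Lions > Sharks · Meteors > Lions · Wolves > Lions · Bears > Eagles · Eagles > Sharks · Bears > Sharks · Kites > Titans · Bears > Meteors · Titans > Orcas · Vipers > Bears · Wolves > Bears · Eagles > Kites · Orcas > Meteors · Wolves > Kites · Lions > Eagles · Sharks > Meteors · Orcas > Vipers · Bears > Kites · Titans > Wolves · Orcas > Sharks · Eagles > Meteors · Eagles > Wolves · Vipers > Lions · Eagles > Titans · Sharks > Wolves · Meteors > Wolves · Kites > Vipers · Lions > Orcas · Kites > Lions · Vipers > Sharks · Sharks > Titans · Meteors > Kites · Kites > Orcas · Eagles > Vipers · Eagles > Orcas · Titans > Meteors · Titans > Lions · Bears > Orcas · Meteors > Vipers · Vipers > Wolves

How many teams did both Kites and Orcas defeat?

2

Kites beat: Lions, Vipers, Titans, Sharks, Orcas.
Orcas beat: Wolves, Vipers, Sharks, Meteors.
Both beat: Vipers, Sharks — 2.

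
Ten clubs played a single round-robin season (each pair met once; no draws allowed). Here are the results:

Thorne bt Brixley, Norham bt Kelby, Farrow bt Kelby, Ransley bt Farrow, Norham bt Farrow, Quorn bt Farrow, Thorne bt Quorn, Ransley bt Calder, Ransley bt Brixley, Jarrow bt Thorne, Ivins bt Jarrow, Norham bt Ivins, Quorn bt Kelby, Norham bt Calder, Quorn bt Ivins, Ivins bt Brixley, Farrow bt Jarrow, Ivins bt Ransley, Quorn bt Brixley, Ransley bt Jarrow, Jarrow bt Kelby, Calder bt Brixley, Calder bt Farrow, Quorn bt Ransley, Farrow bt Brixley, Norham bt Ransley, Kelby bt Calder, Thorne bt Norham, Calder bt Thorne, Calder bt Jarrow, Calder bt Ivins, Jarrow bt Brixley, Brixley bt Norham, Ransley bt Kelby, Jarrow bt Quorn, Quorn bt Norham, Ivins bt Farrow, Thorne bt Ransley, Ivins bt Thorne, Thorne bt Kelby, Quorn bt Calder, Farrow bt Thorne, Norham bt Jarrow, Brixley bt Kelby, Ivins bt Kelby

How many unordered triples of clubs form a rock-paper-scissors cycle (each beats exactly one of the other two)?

Win totals: Kelby 1, Quorn 7, Thorne 5, Jarrow 4, Norham 6, Brixley 2, Farrow 4, Ivins 6, Ransley 5, Calder 5.
A club with w wins dominates both others in C(w,2) triples; summing gives 0 + 21 + 10 + 6 + 15 + 1 + 6 + 15 + 10 + 10 = 94 transitive triples.
Total triples C(10,3) = 120, so cyclic triples = 120 − 94 = 26.

26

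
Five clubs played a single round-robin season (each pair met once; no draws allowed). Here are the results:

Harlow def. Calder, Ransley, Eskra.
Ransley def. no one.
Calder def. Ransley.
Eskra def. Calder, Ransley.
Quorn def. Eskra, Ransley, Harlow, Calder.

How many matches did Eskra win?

2

Eskra's results: beat Ransley, Calder; lost to Harlow, Quorn.
That is 2 wins.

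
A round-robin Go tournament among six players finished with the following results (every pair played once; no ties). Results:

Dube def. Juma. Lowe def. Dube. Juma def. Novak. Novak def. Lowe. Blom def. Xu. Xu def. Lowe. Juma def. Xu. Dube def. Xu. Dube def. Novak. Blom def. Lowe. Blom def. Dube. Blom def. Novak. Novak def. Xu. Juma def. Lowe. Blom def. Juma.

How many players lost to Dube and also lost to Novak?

Dube beat: Xu, Juma, Novak.
Novak beat: Xu, Lowe.
Both beat: Xu — 1.

1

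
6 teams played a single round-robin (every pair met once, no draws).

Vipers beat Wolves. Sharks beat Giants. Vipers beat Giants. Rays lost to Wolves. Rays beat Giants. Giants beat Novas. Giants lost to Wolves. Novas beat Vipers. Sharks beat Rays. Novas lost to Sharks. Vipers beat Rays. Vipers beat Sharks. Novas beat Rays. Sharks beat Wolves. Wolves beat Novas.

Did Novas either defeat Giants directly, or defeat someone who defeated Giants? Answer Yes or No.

Yes

Novas did not beat Giants directly.
Novas beat Rays, Vipers. Of those, Rays beat Giants.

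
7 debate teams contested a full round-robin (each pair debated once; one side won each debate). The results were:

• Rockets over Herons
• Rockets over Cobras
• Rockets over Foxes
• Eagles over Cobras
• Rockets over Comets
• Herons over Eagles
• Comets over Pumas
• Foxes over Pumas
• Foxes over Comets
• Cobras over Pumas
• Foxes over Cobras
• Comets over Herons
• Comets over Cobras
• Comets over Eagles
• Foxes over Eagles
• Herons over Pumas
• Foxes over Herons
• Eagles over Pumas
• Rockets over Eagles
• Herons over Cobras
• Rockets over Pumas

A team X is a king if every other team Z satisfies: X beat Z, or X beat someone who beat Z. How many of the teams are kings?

1

Eagles cannot reach Herons, Comets, Foxes, Rockets in two steps.
Herons cannot reach Comets, Foxes, Rockets in two steps.
Comets cannot reach Foxes, Rockets in two steps.
Pumas cannot reach Eagles, Herons, Comets, Foxes, Rockets, Cobras in two steps.
Foxes cannot reach Rockets in two steps.
Rockets reaches everyone (king).
Cobras cannot reach Eagles, Herons, Comets, Foxes, Rockets in two steps.
Kings: Rockets — 1.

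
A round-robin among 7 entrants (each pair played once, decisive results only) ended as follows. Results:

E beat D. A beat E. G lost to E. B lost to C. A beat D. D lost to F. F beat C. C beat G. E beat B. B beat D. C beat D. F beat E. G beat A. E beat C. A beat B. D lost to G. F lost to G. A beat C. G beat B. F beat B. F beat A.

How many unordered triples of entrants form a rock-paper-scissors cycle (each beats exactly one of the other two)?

Win totals: A 4, B 1, C 3, D 0, E 4, F 5, G 4.
An entrant with w wins dominates both others in C(w,2) triples; summing gives 6 + 0 + 3 + 0 + 6 + 10 + 6 = 31 transitive triples.
Total triples C(7,3) = 35, so cyclic triples = 35 − 31 = 4.

4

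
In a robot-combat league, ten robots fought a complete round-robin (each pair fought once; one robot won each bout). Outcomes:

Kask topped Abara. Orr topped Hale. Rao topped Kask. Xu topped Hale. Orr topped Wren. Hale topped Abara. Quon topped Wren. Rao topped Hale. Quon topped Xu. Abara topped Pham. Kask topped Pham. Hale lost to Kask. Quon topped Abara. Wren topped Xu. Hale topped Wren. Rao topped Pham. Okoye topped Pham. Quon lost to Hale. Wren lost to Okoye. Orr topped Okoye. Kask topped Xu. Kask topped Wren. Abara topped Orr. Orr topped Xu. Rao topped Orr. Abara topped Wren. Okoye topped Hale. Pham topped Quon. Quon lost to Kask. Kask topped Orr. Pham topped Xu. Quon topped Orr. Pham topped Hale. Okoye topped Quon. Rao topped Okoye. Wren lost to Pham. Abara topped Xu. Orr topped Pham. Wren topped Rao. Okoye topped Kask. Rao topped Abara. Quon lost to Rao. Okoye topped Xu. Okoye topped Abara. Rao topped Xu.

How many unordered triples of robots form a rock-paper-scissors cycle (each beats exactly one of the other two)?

18

Win totals: Kask 7, Orr 5, Abara 4, Quon 4, Hale 3, Okoye 7, Rao 8, Xu 1, Wren 2, Pham 4.
A robot with w wins dominates both others in C(w,2) triples; summing gives 21 + 10 + 6 + 6 + 3 + 21 + 28 + 0 + 1 + 6 = 102 transitive triples.
Total triples C(10,3) = 120, so cyclic triples = 120 − 102 = 18.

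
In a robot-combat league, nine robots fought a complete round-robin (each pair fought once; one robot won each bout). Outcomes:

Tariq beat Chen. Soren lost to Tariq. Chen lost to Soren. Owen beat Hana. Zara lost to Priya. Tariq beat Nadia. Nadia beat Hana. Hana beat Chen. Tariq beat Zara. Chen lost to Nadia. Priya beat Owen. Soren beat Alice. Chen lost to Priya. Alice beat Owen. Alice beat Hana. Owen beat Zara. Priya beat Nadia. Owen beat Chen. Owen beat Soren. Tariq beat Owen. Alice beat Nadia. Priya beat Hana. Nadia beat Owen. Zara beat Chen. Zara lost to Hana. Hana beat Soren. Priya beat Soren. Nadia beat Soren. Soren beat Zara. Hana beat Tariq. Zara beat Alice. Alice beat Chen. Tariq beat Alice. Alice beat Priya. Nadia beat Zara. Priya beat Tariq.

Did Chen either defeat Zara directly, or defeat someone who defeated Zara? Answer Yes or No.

Chen did not beat Zara directly.
Chen beat no one, so there is no intermediate robot.

No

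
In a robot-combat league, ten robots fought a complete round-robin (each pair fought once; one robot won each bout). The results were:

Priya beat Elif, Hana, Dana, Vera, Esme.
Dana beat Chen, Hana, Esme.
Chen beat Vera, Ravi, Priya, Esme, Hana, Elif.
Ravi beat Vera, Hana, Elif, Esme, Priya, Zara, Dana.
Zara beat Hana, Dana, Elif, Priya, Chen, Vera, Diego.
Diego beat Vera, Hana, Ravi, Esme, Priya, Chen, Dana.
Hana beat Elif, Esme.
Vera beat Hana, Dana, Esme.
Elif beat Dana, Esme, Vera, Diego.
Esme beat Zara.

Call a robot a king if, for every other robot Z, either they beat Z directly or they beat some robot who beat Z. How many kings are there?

Chen reaches everyone (king).
Diego reaches everyone (king).
Esme cannot reach Ravi in two steps.
Elif reaches everyone (king).
Zara reaches everyone (king).
Ravi reaches everyone (king).
Vera cannot reach Diego, Ravi, Priya in two steps.
Priya cannot reach Ravi in two steps.
Hana cannot reach Chen, Ravi, Priya in two steps.
Dana cannot reach Diego in two steps.
Kings: Chen, Diego, Elif, Zara, Ravi — 5.

5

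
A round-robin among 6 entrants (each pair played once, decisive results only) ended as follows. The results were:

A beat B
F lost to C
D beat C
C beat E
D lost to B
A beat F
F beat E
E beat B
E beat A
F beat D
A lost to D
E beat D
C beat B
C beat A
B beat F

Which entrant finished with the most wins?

Win totals: A 2, B 2, C 4, D 2, E 3, F 2.
C leads with 4 wins (next highest: 3).

C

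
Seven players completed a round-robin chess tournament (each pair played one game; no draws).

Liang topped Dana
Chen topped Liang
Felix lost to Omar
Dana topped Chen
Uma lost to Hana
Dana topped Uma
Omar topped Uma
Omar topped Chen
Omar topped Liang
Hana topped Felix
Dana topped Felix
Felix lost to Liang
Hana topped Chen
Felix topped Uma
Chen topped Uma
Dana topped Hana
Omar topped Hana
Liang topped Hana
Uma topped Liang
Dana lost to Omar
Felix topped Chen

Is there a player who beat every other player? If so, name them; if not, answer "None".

Omar has 6 wins out of 6 opponents — a perfect record.

Omar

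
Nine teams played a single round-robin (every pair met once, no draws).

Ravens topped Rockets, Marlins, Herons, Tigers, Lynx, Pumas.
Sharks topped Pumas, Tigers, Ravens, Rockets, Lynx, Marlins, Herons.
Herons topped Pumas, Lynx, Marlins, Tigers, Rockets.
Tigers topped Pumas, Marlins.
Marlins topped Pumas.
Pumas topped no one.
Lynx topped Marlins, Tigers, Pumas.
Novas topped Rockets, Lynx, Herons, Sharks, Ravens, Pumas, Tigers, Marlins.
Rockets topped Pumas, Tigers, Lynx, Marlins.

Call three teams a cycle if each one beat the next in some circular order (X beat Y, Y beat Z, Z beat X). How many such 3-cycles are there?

0

Win totals: Rockets 4, Tigers 2, Ravens 6, Novas 8, Pumas 0, Lynx 3, Marlins 1, Sharks 7, Herons 5.
A team with w wins dominates both others in C(w,2) triples; summing gives 6 + 1 + 15 + 28 + 0 + 3 + 0 + 21 + 10 = 84 transitive triples.
Total triples C(9,3) = 84, so cyclic triples = 84 − 84 = 0.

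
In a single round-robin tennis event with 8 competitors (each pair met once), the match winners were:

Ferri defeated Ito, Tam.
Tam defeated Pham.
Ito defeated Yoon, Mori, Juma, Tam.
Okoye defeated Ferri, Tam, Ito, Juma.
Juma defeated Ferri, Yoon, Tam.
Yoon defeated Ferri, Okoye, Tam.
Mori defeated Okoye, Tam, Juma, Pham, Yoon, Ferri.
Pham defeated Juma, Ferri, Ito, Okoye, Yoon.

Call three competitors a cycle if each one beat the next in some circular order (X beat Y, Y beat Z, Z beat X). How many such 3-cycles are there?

Win totals: Mori 6, Ferri 2, Ito 4, Pham 5, Yoon 3, Tam 1, Juma 3, Okoye 4.
A competitor with w wins dominates both others in C(w,2) triples; summing gives 15 + 1 + 6 + 10 + 3 + 0 + 3 + 6 = 44 transitive triples.
Total triples C(8,3) = 56, so cyclic triples = 56 − 44 = 12.

12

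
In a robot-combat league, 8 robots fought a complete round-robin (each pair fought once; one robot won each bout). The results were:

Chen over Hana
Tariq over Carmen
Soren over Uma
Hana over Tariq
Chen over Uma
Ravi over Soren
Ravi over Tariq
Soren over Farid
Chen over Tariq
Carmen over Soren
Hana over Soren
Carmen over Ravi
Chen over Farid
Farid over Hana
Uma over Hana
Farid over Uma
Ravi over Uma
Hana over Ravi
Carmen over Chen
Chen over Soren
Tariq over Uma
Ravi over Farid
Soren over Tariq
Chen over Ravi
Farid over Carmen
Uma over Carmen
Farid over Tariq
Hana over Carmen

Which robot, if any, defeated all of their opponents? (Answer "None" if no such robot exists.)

Highest win total is Chen with 6 (out of 7 possible).
Chen lost to Carmen, so no robot went undefeated.

None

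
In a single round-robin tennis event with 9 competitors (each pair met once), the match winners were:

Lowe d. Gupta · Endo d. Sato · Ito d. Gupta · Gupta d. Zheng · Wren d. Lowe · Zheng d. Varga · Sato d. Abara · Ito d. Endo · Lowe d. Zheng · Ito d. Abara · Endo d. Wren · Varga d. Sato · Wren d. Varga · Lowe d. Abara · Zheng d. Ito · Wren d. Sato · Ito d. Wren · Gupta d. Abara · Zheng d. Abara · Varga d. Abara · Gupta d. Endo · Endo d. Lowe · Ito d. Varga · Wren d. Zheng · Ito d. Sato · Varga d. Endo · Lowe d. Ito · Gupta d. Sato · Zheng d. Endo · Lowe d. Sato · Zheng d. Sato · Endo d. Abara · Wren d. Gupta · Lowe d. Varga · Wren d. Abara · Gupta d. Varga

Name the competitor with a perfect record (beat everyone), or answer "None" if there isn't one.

None

Highest win total is Wren with 6 (out of 8 possible).
Wren lost to Endo, Ito, so no competitor went undefeated.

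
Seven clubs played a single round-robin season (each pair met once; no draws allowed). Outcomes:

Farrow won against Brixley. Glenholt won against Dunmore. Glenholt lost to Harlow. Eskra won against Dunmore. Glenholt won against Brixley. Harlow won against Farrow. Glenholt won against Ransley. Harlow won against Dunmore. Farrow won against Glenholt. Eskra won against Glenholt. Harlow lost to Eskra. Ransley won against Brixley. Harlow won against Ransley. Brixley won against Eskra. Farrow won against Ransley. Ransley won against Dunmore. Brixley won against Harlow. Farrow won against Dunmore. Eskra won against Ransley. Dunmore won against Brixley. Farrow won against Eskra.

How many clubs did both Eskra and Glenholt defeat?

Eskra beat: Glenholt, Dunmore, Ransley, Harlow.
Glenholt beat: Dunmore, Ransley, Brixley.
Both beat: Dunmore, Ransley — 2.

2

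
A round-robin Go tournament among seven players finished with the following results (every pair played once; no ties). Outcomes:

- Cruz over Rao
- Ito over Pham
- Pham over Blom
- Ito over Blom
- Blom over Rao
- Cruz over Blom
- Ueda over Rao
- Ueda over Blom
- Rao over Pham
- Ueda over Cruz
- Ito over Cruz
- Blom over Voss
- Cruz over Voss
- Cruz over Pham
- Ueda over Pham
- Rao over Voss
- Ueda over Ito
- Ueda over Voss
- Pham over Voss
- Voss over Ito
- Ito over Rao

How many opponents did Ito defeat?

4

Ito's results: beat Pham, Cruz, Rao, Blom; lost to Voss, Ueda.
That is 4 wins.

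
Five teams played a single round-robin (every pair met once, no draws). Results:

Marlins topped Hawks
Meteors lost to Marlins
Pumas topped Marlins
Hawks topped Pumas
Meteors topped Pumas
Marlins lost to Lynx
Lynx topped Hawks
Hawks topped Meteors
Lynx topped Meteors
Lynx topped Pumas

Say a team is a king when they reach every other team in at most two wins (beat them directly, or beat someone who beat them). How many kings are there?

Meteors cannot reach Lynx, Hawks in two steps.
Pumas cannot reach Lynx in two steps.
Lynx reaches everyone (king).
Marlins cannot reach Lynx in two steps.
Hawks cannot reach Lynx in two steps.
Kings: Lynx — 1.

1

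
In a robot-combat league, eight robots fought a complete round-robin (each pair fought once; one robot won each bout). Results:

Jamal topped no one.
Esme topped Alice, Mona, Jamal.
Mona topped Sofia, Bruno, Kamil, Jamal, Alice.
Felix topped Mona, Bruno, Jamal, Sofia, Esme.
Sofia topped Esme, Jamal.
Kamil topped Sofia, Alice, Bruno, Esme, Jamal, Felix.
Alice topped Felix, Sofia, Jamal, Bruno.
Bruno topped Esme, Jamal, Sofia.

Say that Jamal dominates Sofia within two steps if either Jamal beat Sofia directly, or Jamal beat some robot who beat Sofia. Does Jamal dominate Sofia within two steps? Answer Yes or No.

No

Jamal did not beat Sofia directly.
Jamal beat no one, so there is no intermediate robot.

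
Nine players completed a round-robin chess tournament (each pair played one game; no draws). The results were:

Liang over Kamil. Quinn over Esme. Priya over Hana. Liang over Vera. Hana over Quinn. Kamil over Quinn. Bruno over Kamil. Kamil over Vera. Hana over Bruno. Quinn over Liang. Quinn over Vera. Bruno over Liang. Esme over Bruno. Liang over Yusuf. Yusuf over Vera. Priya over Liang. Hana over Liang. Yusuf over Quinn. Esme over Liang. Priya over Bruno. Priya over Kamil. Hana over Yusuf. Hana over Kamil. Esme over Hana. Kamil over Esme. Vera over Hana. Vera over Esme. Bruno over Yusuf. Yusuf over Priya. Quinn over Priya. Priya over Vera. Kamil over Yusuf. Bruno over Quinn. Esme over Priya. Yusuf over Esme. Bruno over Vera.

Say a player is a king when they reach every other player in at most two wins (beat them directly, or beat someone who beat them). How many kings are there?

8

Bruno reaches everyone (king).
Priya reaches everyone (king).
Vera reaches everyone (king).
Yusuf reaches everyone (king).
Esme reaches everyone (king).
Kamil reaches everyone (king).
Liang cannot reach Bruno in two steps.
Hana reaches everyone (king).
Quinn reaches everyone (king).
Kings: Bruno, Priya, Vera, Yusuf, Esme, Kamil, Hana, Quinn — 8.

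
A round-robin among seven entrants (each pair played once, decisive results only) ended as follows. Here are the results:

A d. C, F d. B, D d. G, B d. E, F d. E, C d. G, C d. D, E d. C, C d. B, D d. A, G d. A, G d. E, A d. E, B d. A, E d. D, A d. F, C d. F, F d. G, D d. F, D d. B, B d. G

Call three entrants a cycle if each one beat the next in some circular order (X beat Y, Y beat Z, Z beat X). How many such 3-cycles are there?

Win totals: A 3, B 3, C 4, D 4, E 2, F 3, G 2.
An entrant with w wins dominates both others in C(w,2) triples; summing gives 3 + 3 + 6 + 6 + 1 + 3 + 1 = 23 transitive triples.
Total triples C(7,3) = 35, so cyclic triples = 35 − 23 = 12.

12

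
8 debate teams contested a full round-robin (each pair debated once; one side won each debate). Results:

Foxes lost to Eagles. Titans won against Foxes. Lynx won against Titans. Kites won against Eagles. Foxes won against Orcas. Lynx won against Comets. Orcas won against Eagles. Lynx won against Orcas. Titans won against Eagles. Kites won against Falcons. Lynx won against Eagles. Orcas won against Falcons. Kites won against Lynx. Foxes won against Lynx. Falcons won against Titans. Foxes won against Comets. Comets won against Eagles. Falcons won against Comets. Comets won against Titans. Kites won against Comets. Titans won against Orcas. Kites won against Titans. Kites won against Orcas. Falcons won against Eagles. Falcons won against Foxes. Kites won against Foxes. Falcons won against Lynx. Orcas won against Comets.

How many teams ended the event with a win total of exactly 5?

1

Win totals: Falcons 5, Lynx 4, Titans 3, Foxes 3, Comets 2, Kites 7, Eagles 1, Orcas 3.
Exactly 5: Falcons — 1 team.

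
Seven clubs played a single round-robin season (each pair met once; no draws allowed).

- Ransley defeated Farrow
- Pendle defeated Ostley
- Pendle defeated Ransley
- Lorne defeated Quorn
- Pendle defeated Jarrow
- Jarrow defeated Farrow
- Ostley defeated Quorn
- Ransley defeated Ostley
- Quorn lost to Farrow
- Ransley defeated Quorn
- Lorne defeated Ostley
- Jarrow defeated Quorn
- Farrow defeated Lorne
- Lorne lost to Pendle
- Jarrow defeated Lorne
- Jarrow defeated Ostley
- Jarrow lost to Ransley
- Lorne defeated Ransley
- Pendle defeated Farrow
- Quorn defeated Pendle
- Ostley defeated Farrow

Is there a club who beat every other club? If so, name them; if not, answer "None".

None

Highest win total is Pendle with 5 (out of 6 possible).
Pendle lost to Quorn, so no club went undefeated.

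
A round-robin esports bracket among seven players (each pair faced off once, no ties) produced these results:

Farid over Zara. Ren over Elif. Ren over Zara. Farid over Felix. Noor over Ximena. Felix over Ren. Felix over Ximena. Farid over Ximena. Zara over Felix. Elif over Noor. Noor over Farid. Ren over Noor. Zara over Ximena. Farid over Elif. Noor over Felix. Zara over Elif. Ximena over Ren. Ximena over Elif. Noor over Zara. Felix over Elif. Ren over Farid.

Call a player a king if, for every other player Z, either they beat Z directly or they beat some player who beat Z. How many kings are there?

Felix reaches everyone (king).
Elif cannot reach Ren in two steps.
Ximena cannot reach Felix in two steps.
Ren reaches everyone (king).
Noor reaches everyone (king).
Farid reaches everyone (king).
Zara cannot reach Farid in two steps.
Kings: Felix, Ren, Noor, Farid — 4.

4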